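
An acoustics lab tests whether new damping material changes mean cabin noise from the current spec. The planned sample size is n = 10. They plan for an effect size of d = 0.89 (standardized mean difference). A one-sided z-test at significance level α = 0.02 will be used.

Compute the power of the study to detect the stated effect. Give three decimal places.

Noncentrality parameter: λ = d·√n = 0.89 × √10 = 2.8144
One-sided α = 0.02 → critical value z_{0.02} = 2.054.
Power = Φ(λ − 2.054) = Φ(0.761) = 0.7766.

Power ≈ 0.777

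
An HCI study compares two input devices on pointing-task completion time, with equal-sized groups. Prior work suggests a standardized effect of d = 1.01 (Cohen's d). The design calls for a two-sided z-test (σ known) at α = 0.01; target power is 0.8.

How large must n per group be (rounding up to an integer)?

For power 0.8 need Φ(δ − z_{0.005}) = 0.8, so δ = z_{0.005} + z_{0.20} = 2.576 + 0.842 = 3.417.
(Ignoring the negligible lower-tail rejection probability gives the usual closed-form inversion.)
δ = d·√(n/2) ⇒ n = 2(δ/d)² = 2 × (3.417 / 1.01)² = 22.90.
Round up to the next whole unit.

n = 23 per group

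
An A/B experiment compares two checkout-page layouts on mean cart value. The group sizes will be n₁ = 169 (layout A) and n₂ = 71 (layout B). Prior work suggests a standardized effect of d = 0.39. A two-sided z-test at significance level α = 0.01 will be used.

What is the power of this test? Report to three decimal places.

Noncentrality parameter: δ = d / √(1/n₁ + 1/n₂) = 0.39 / √(1/169 + 1/71) = 2.7576
Two-sided α = 0.01 → critical value z_{0.005} = 2.576.
Power = Φ(δ − 2.576) + Φ(−δ − 2.576) = Φ(0.182) + Φ(-5.333) = 0.5721 + 0.0000 = 0.5721.

Power ≈ 0.572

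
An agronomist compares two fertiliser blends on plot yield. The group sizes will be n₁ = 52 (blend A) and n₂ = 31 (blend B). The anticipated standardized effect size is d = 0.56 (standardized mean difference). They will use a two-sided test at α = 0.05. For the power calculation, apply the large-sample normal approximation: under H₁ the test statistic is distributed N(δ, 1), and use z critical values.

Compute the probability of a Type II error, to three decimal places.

Noncentrality parameter: δ = d / √(1/n₁ + 1/n₂) = 0.56 / √(1/52 + 1/31) = 2.4679
Two-sided α = 0.05 → critical value z_{0.025} = 1.960.
Power = Φ(δ − 1.960) + Φ(−δ − 1.960) = Φ(0.508) + Φ(-4.428) = 0.6943 + 0.0000 = 0.6943.
Type II error: β = 1 − power = 1 − 0.6943 = 0.3057.

β ≈ 0.306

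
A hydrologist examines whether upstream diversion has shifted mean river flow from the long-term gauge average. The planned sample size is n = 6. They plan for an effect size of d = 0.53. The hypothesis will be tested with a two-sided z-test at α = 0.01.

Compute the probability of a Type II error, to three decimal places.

Noncentrality parameter: δ = d·√n = 0.53 × √6 = 1.2982
Two-sided α = 0.01 → critical value z_{0.005} = 2.576.
Power = Φ(δ − 2.576) + Φ(−δ − 2.576) = Φ(-1.278) + Φ(-3.874) = 0.1007 + 0.0001 = 0.1007.
Type II error: β = 1 − power = 1 − 0.1007 = 0.8993.

β ≈ 0.899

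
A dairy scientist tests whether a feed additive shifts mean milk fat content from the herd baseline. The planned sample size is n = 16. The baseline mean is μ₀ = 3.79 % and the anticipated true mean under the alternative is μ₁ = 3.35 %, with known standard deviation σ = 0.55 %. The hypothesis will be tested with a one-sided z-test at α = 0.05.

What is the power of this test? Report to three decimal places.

Power ≈ 0.940

Standardized effect: d = |μ₁ − μ₀| / σ = |3.35 − 3.79| / 0.55 = 0.8000
Noncentrality parameter: λ = d·√n = 0.8000 × √16 = 3.2000
Critical value for a one-sided test at α = 0.05: z_α = 1.645.
Power = Φ(λ − 1.645) = Φ(1.555) = 0.9400.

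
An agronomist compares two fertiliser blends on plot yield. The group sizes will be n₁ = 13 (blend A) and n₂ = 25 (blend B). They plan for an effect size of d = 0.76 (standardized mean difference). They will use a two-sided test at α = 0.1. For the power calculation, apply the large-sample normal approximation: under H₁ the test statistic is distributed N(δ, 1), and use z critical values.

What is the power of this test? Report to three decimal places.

Noncentrality parameter: δ = d / √(1/n₁ + 1/n₂) = 0.76 / √(1/13 + 1/25) = 2.2226
Two-sided α = 0.1 → critical value z_{0.05} = 1.645.
Power = Φ(δ − 1.645) + Φ(−δ − 1.645) = Φ(0.578) + Φ(-3.867) = 0.7183 + 0.0001 = 0.7183.

Power ≈ 0.718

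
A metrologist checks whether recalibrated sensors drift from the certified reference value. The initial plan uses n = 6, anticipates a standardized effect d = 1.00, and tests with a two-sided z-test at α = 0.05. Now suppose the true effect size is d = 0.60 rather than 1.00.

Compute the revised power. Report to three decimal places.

With d = 0.60: δ = d·√n = 0.60 × √6 = 1.4697. Critical value z_{0.025} = 1.960.
Revised power = Φ(δ − 1.960) + Φ(−δ − 1.960) = Φ(-0.490) + Φ(-3.430) = 0.3120 + 0.0003 = 0.3123.

Power ≈ 0.312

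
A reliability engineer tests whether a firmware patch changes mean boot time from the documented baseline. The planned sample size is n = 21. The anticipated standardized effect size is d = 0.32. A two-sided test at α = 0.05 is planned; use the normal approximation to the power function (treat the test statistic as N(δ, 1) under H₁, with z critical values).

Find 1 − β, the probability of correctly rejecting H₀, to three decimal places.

Power ≈ 0.311

Noncentrality parameter: δ = d·√n = 0.32 × √21 = 1.4664
Two-sided α = 0.05 → critical value z_{0.025} = 1.960.
Power = Φ(δ − 1.960) + Φ(−δ − 1.960) = Φ(-0.494) + Φ(-3.426) = 0.3108 + 0.0003 = 0.3111.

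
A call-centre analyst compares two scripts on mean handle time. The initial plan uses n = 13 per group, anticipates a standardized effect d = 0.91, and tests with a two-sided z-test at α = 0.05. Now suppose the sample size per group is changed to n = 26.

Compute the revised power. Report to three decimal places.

With n = 26 per group: δ = d·√(n/2) = 0.91 × √(26/2) = 3.2811. Critical value z_{0.025} = 1.960.
Revised power = Φ(δ − 1.960) + Φ(−δ − 1.960) = Φ(1.321) + Φ(-5.241) = 0.9068 + 0.0000 = 0.9068.

Power ≈ 0.907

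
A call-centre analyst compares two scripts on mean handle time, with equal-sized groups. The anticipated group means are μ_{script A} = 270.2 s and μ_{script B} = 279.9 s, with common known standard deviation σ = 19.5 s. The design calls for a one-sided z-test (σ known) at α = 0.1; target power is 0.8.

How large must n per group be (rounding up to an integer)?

n = 37 per group

Standardized effect: d = |μ_{script A} − μ_{script B}| / σ = |270.2 − 279.9| / 19.5 = 0.4974
For power 0.8 need Φ(δ − z_{0.1}) = 0.8, so δ = z_{0.1} + z_{0.20} = 1.282 + 0.842 = 2.123.
δ = d·√(n/2) ⇒ n = 2(δ/d)² = 2 × (2.123 / 0.4974)² = 36.44.
Rounding up, n = 37 per group.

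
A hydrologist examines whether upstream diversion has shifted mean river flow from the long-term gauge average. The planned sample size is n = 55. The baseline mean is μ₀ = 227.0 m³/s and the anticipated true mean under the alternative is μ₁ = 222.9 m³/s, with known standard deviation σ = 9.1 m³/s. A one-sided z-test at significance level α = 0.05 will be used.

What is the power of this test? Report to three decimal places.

Standardized effect: d = |μ₁ − μ₀| / σ = |222.9 − 227.0| / 9.1 = 0.4505
Noncentrality parameter: δ = d·√n = 0.4505 × √55 = 3.3414
Critical value for a one-sided test at α = 0.05: z_α = 1.645.
Power = Φ(δ − 1.645) = Φ(1.697) = 0.9551.

Power ≈ 0.955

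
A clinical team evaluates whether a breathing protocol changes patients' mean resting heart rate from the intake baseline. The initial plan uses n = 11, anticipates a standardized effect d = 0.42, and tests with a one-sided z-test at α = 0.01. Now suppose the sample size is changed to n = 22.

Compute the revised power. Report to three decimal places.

With n = 22: δ = d·√n = 0.42 × √22 = 1.9700. Critical value z_{0.01} = 2.326.
Revised power = P(Z > 2.326 − δ) = Φ(-0.356) = 0.3608.

Power ≈ 0.361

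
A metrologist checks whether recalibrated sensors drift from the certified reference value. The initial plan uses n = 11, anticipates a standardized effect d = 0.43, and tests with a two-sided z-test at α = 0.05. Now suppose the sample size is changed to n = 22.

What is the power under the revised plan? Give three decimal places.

With n = 22: δ = d·√n = 0.43 × √22 = 2.0169. Critical value z_{0.025} = 1.960.
Revised power = Φ(δ − 1.960) + Φ(−δ − 1.960) = Φ(0.057) + Φ(-3.977) = 0.5227 + 0.0000 = 0.5227.

Power ≈ 0.523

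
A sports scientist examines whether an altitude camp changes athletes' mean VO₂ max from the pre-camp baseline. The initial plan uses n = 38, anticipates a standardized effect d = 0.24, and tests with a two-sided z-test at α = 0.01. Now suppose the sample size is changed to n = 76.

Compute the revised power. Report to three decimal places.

With n = 76: δ = d·√n = 0.24 × √76 = 2.0923. Critical value z_{0.005} = 2.576.
Revised power = Φ(δ − 2.576) + Φ(−δ − 2.576) = Φ(-0.484) + Φ(-4.668) = 0.3143 + 0.0000 = 0.3144.

Power ≈ 0.314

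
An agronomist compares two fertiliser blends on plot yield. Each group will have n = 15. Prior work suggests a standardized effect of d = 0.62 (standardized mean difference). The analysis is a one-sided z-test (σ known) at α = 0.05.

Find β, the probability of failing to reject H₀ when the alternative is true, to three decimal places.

β ≈ 0.479

Noncentrality parameter: δ = d·√(n/2) = 0.62 × √(15/2) = 1.6979
One-sided α = 0.05 → critical value z_{0.05} = 1.645.
Power = Φ(δ − 1.645) = Φ(0.053) = 0.5212.
Type II error: β = 1 − power = 1 − 0.5212 = 0.4788.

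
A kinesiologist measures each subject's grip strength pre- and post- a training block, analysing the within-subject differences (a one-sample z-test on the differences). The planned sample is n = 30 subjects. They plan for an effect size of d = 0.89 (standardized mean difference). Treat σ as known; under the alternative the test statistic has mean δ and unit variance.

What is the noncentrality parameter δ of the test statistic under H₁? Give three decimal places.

δ ≈ 4.875

δ = d·√n = 0.89 × √30 = 4.8747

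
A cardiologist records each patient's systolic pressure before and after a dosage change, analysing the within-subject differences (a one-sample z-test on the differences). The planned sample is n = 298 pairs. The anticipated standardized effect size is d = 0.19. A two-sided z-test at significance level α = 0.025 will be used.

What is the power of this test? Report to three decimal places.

Noncentrality parameter: δ = d·√n = 0.19 × √298 = 3.2799
Critical value for a two-sided test at α = 0.025: z_{α/2} = 2.241.
Power = Φ(δ − 2.241) + Φ(−δ − 2.241) = Φ(1.039) + Φ(-5.521) = 0.8505 + 0.0000 = 0.8505.

Power ≈ 0.850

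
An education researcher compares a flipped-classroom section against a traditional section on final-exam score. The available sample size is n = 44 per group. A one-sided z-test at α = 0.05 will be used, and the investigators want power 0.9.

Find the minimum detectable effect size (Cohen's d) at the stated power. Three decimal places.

Need Φ(δ − 1.645) = 0.9, so δ = 1.645 + 1.282 = 2.926.
δ = d·√(n/2) ⇒ d = δ/√(n/2) = 2.926/√(44/2) = 0.6239.

d ≈ 0.624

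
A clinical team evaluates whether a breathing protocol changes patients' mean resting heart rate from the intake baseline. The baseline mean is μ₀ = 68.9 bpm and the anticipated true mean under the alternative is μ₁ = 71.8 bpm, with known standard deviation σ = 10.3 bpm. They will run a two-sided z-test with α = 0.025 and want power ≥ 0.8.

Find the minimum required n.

n = 120

Standardized effect: d = |μ₁ − μ₀| / σ = |71.8 − 68.9| / 10.3 = 0.2816
Set Φ(δ − 2.241) = 0.8; then δ − 2.241 = Φ⁻¹(0.8) = 0.842, giving δ = 3.083.
(Ignoring the negligible lower-tail rejection probability gives the usual closed-form inversion.)
δ = d·√n ⇒ n = (δ/d)² = (3.083 / 0.2816)² = 119.90.
Round up to the next whole unit.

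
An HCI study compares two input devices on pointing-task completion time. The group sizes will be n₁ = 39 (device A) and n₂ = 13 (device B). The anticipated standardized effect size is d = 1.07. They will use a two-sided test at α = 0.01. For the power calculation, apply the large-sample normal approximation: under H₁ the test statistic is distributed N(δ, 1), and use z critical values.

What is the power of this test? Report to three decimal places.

Noncentrality parameter: δ = d / √(1/n₁ + 1/n₂) = 1.07 / √(1/39 + 1/13) = 3.3411
Two-sided α = 0.01 → critical value z_{0.005} = 2.576.
Power = Φ(δ − 2.576) + Φ(−δ − 2.576) = Φ(0.765) + Φ(-5.917) = 0.7779 + 0.0000 = 0.7779.

Power ≈ 0.778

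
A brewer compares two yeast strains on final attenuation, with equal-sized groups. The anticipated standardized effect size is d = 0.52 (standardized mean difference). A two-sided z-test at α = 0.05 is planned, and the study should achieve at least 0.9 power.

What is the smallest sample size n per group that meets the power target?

Set Φ(δ − 1.960) = 0.9; then δ − 1.960 = Φ⁻¹(0.9) = 1.282, giving δ = 3.242.
(The Φ(−δ − z_{α/2}) term is vanishingly small for δ > 0 and is dropped in the standard sample-size formula.)
δ = d·√(n/2) ⇒ n = 2(δ/d)² = 2 × (3.242 / 0.52)² = 77.72.
Rounding up, n = 78 per group.

n = 78 per group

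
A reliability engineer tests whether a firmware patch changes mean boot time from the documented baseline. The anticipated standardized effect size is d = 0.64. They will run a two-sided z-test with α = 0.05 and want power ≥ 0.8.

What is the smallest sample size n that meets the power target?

n = 20

Set Φ(δ − 1.960) = 0.8; then δ − 1.960 = Φ⁻¹(0.8) = 0.842, giving δ = 2.802.
(For δ > 0 the lower-tail rejection region contributes negligibly to power, so the one-term inversion is standard.)
δ = d·√n ⇒ n = (δ/d)² = (2.802 / 0.64)² = 19.16.
Rounding up, n = 20.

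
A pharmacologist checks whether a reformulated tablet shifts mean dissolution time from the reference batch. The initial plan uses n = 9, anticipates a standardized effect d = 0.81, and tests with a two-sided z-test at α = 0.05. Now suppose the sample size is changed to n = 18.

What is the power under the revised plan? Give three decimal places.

With n = 18: δ = d·√n = 0.81 × √18 = 3.4365. Critical value z_{0.025} = 1.960.
Revised power = Φ(δ − 1.960) + Φ(−δ − 1.960) = Φ(1.477) + Φ(-5.397) = 0.9301 + 0.0000 = 0.9301.

Power ≈ 0.930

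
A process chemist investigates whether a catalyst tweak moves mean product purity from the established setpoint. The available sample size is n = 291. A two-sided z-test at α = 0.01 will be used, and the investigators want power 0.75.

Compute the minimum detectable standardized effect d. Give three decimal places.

Required noncentrality: δ = z_{0.005} + z_{0.25} = 2.576 + 0.674 = 3.250.
(Lower-tail contribution to power is negligible for δ > 0.)
δ = d·√n ⇒ d = δ/√n = 3.250/√291 = 0.1905.

d ≈ 0.191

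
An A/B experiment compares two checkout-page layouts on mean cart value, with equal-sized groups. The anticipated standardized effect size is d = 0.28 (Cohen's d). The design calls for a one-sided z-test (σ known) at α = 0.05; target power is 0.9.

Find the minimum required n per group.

Set Φ(δ − 1.645) = 0.9; then δ − 1.645 = Φ⁻¹(0.9) = 1.282, giving δ = 2.926.
δ = d·√(n/2) ⇒ n = 2(δ/d)² = 2 × (2.926 / 0.28)² = 218.47.
Round up to the next whole unit.

n = 219 per group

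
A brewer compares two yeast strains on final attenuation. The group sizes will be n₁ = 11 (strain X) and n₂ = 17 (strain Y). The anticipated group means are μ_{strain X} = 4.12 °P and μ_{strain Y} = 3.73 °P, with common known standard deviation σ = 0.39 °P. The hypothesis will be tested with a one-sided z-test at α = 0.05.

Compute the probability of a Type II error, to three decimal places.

β ≈ 0.174

Standardized effect: d = |μ_{strain X} − μ_{strain Y}| / σ = |4.12 − 3.73| / 0.39 = 1.0000
Noncentrality parameter: δ = d / √(1/n₁ + 1/n₂) = 1.0000 / √(1/11 + 1/17) = 2.5843
One-sided α = 0.05 → critical value z_{0.05} = 1.645.
Power = Φ(δ − 1.645) = Φ(0.939) = 0.8262.
Type II error: β = 1 − power = 1 − 0.8262 = 0.1738.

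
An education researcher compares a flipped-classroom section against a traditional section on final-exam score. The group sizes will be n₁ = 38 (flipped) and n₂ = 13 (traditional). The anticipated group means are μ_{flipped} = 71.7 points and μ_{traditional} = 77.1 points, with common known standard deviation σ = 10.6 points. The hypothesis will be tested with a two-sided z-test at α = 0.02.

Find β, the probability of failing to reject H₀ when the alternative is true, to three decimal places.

Standardized effect: d = |μ_{flipped} − μ_{traditional}| / σ = |71.7 − 77.1| / 10.6 = 0.5094
Noncentrality parameter: δ = d / √(1/n₁ + 1/n₂) = 0.5094 / √(1/38 + 1/13) = 1.5855
Critical value for a two-sided test at α = 0.02: z_{α/2} = 2.326.
Power = Φ(δ − 2.326) + Φ(−δ − 2.326) = Φ(-0.741) + Φ(-3.912) = 0.2294 + 0.0000 = 0.2294.
Type II error: β = 1 − power = 1 − 0.2294 = 0.7706.

β ≈ 0.771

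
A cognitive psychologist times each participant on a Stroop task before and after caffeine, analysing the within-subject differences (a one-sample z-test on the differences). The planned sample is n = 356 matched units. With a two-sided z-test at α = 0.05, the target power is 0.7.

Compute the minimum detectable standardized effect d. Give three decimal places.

d ≈ 0.132

Required noncentrality: δ = z_{0.025} + z_{0.30} = 1.960 + 0.524 = 2.484.
(The second rejection-region term Φ(−δ − z_{α/2}) is negligible and dropped.)
δ = d·√n ⇒ d = δ/√n = 2.484/√356 = 0.1317.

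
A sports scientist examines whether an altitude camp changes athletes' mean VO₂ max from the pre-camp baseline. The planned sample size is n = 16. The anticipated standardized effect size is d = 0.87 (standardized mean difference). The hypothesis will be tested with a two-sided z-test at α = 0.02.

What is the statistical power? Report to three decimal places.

Power ≈ 0.876

Noncentrality parameter: δ = d·√n = 0.87 × √16 = 3.4800
Critical value for a two-sided test at α = 0.02: z_{α/2} = 2.326.
Power = Φ(δ − 2.326) + Φ(−δ − 2.326) = Φ(1.154) + Φ(-5.806) = 0.8757 + 0.0000 = 0.8757.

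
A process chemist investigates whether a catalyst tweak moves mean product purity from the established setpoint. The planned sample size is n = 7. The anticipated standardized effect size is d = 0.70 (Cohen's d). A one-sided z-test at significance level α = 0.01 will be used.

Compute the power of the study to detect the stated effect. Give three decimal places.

Noncentrality parameter: δ = d·√n = 0.70 × √7 = 1.8520
Critical value for a one-sided test at α = 0.01: z_α = 2.326.
Power = Φ(δ − 2.326) = Φ(-0.474) = 0.3176.

Power ≈ 0.318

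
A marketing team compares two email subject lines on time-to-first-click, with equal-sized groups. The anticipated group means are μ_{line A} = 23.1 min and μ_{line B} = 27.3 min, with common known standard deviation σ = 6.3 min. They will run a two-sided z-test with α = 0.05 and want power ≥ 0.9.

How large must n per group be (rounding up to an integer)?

n = 48 per group

Standardized effect: d = |μ_{line A} − μ_{line B}| / σ = |23.1 − 27.3| / 6.3 = 0.6667
Set Φ(δ − 1.960) = 0.9; then δ − 1.960 = Φ⁻¹(0.9) = 1.282, giving δ = 3.242.
(For δ > 0 the lower-tail rejection region contributes negligibly to power, so the one-term inversion is standard.)
δ = d·√(n/2) ⇒ n = 2(δ/d)² = 2 × (3.242 / 0.6667)² = 47.28.
Round up to the next whole unit.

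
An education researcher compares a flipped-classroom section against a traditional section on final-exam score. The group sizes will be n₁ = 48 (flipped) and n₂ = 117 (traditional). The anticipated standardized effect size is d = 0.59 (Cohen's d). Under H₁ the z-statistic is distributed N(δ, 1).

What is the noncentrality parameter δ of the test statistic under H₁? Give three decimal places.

δ ≈ 3.442

The noncentrality parameter scales effect size by the design's sample-size factor: δ = d / √(1/n₁ + 1/n₂) = 0.59 / √(1/48 + 1/117) = 3.4421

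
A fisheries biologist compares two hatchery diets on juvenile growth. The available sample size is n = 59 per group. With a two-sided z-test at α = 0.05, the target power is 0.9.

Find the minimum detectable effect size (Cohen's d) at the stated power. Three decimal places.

Required noncentrality: δ = z_{0.025} + z_{0.10} = 1.960 + 1.282 = 3.242.
(The second rejection-region term Φ(−δ − z_{α/2}) is negligible and dropped.)
δ = d·√(n/2) ⇒ d = δ/√(n/2) = 3.242/√(59/2) = 0.5968.

d ≈ 0.597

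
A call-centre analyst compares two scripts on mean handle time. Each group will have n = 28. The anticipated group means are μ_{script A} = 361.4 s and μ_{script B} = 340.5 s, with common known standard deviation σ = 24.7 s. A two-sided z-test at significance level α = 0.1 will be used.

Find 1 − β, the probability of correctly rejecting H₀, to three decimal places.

Power ≈ 0.936

Standardized effect: d = |μ_{script A} − μ_{script B}| / σ = |361.4 − 340.5| / 24.7 = 0.8462
Noncentrality parameter: δ = d·√(n/2) = 0.8462 × √(28/2) = 3.1660
Two-sided α = 0.1 → critical value z_{0.05} = 1.645.
Power = Φ(δ − 1.645) + Φ(−δ − 1.645) = Φ(1.521) + Φ(-4.811) = 0.9359 + 0.0000 = 0.9359.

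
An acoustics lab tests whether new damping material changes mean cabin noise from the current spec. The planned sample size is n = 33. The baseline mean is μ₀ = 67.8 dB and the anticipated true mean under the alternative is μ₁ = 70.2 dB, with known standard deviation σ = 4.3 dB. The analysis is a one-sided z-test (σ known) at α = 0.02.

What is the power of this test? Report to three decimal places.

Standardized effect: d = |μ₁ − μ₀| / σ = |70.2 − 67.8| / 4.3 = 0.5581
Noncentrality parameter: δ = d·√n = 0.5581 × √33 = 3.2063
One-sided α = 0.02 → critical value z_{0.02} = 2.054.
Power = Φ(δ − 2.054) = Φ(1.153) = 0.8754.

Power ≈ 0.875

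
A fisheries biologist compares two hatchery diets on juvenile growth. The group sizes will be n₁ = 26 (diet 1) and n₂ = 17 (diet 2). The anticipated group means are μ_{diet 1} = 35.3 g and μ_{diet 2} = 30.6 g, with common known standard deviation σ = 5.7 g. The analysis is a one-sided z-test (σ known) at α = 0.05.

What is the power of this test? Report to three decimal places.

Standardized effect: d = |μ_{diet 1} − μ_{diet 2}| / σ = |35.3 − 30.6| / 5.7 = 0.8246
Noncentrality parameter: δ = d / √(1/n₁ + 1/n₂) = 0.8246 / √(1/26 + 1/17) = 2.6436
One-sided α = 0.05 → critical value z_{0.05} = 1.645.
Power = Φ(δ − 1.645) = Φ(0.999) = 0.8410.

Power ≈ 0.841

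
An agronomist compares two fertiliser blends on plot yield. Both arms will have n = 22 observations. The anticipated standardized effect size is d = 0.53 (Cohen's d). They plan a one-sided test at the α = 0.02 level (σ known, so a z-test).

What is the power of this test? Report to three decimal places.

Noncentrality parameter: δ = d·√(n/2) = 0.53 × √(22/2) = 1.7578
Critical value for a one-sided test at α = 0.02: z_α = 2.054.
Power = Φ(δ − 2.054) = Φ(-0.296) = 0.3836.

Power ≈ 0.384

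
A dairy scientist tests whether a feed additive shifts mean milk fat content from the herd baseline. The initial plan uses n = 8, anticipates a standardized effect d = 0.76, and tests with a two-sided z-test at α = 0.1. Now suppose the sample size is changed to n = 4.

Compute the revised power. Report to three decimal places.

Power ≈ 0.451

With n = 4: δ = d·√n = 0.76 × √4 = 1.5200. Critical value z_{0.05} = 1.645.
Revised power = Φ(δ − 1.645) + Φ(−δ − 1.645) = Φ(-0.125) + Φ(-3.165) = 0.4503 + 0.0008 = 0.4511.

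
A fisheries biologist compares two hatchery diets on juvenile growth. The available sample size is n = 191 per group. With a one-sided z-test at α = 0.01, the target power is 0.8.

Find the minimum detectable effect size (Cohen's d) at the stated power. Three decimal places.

Need Φ(δ − 2.326) = 0.8, so δ = 2.326 + 0.842 = 3.168.
δ = d·√(n/2) ⇒ d = δ/√(n/2) = 3.168/√(191/2) = 0.3242.

d ≈ 0.324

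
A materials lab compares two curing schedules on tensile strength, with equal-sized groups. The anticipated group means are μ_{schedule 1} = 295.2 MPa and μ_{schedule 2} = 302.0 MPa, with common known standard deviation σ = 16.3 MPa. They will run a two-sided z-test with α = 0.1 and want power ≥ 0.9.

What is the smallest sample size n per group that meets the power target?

Standardized effect: d = |μ_{schedule 1} − μ_{schedule 2}| / σ = |295.2 − 302.0| / 16.3 = 0.4172
For power 0.9 need Φ(δ − z_{0.05}) = 0.9, so δ = z_{0.05} + z_{0.10} = 1.645 + 1.282 = 2.926.
(For δ > 0 the lower-tail rejection region contributes negligibly to power, so the one-term inversion is standard.)
δ = d·√(n/2) ⇒ n = 2(δ/d)² = 2 × (2.926 / 0.4172)² = 98.41.
Round up to the next whole unit.

n = 99 per group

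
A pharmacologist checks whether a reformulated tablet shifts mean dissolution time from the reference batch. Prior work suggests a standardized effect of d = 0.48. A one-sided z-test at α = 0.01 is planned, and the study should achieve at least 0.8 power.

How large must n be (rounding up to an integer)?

For power 0.8 need Φ(δ − z_{0.01}) = 0.8, so δ = z_{0.01} + z_{0.20} = 2.326 + 0.842 = 3.168.
δ = d·√n ⇒ n = (δ/d)² = (3.168 / 0.48)² = 43.56.
Round up to the next whole unit.

n = 44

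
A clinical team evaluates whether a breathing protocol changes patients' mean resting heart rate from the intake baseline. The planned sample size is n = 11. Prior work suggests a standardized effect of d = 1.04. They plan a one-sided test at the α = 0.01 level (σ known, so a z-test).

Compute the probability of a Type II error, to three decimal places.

β ≈ 0.131

Noncentrality parameter: δ = d·√n = 1.04 × √11 = 3.4493
Critical value for a one-sided test at α = 0.01: z_α = 2.326.
Power = P(Z > 2.326 − δ) = Φ(1.123) = 0.8693.
Type II error: β = 1 − power = 1 − 0.8693 = 0.1307.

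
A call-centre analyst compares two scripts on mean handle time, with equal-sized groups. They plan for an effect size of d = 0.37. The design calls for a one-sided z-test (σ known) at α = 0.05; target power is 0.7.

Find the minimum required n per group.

Set Φ(δ − 1.645) = 0.7; then δ − 1.645 = Φ⁻¹(0.7) = 0.524, giving δ = 2.169.
δ = d·√(n/2) ⇒ n = 2(δ/d)² = 2 × (2.169 / 0.37)² = 68.75.
Round up to the next whole unit.

n = 69 per group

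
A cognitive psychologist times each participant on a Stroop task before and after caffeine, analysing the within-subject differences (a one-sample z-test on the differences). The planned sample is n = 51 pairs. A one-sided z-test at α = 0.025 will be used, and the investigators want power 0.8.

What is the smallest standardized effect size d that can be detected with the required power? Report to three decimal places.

Required noncentrality: δ = z_{0.025} + z_{0.20} = 1.960 + 0.842 = 2.802.
δ = d·√n ⇒ d = δ/√n = 2.802/√51 = 0.3923.

d ≈ 0.392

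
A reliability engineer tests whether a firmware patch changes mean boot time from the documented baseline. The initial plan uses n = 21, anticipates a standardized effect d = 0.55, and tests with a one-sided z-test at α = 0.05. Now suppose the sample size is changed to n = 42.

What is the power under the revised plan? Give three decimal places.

Power ≈ 0.973

With n = 42: δ = d·√n = 0.55 × √42 = 3.5644. Critical value z_{0.05} = 1.645.
Revised power = P(Z > 1.645 − δ) = Φ(1.920) = 0.9725.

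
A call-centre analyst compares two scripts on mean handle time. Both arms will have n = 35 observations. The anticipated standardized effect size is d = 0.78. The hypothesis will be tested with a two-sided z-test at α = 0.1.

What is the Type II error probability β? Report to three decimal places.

Noncentrality parameter: δ = d·√(n/2) = 0.78 × √(35/2) = 3.2630
Critical value for a two-sided test at α = 0.1: z_{α/2} = 1.645.
Power = Φ(δ − 1.645) + Φ(−δ − 1.645) = Φ(1.618) + Φ(-4.908) = 0.9472 + 0.0000 = 0.9472.
Type II error: β = 1 − power = 1 − 0.9472 = 0.0528.

β ≈ 0.053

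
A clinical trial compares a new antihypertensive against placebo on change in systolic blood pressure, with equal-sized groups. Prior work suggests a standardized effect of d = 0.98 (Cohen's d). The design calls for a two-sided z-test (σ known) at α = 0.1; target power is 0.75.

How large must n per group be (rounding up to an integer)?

For power 0.75 need Φ(δ − z_{0.05}) = 0.75, so δ = z_{0.05} + z_{0.25} = 1.645 + 0.674 = 2.319.
(For δ > 0 the lower-tail rejection region contributes negligibly to power, so the one-term inversion is standard.)
δ = d·√(n/2) ⇒ n = 2(δ/d)² = 2 × (2.319 / 0.98)² = 11.20.
Round up to the next whole unit.

n = 12 per group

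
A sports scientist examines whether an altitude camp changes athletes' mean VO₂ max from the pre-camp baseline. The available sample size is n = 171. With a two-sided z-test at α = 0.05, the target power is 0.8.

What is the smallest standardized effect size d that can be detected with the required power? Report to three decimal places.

Required noncentrality: δ = z_{0.025} + z_{0.20} = 1.960 + 0.842 = 2.802.
(Lower-tail contribution to power is negligible for δ > 0.)
δ = d·√n ⇒ d = δ/√n = 2.802/√171 = 0.2142.

d ≈ 0.214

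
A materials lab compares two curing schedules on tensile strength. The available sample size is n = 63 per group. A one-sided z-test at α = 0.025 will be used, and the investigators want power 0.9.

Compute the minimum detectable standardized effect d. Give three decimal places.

Need Φ(δ − 1.960) = 0.9, so δ = 1.960 + 1.282 = 3.242.
δ = d·√(n/2) ⇒ d = δ/√(n/2) = 3.242/√(63/2) = 0.5776.

d ≈ 0.578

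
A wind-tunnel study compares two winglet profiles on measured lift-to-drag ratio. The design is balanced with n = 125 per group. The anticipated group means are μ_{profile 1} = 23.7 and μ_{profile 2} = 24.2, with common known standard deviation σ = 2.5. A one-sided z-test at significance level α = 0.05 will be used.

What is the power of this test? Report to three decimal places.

Power ≈ 0.475

Standardized effect: d = |μ_{profile 1} − μ_{profile 2}| / σ = |23.7 − 24.2| / 2.5 = 0.2000
Noncentrality parameter: δ = d·√(n/2) = 0.2000 × √(125/2) = 1.5811
One-sided α = 0.05 → critical value z_{0.05} = 1.645.
Power = P(Z > 1.645 − δ) = Φ(-0.064) = 0.4746.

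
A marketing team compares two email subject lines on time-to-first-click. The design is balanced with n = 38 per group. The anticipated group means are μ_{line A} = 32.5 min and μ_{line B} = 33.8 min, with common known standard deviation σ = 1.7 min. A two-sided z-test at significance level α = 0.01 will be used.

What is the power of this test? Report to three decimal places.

Power ≈ 0.776

Standardized effect: d = |μ_{line A} − μ_{line B}| / σ = |32.5 − 33.8| / 1.7 = 0.7647
Noncentrality parameter: λ = d·√(n/2) = 0.7647 × √(38/2) = 3.3333
Two-sided α = 0.01 → critical value z_{0.005} = 2.576.
Power = Φ(λ − 2.576) + Φ(−λ − 2.576) = Φ(0.757) + Φ(-5.909) = 0.7756 + 0.0000 = 0.7756.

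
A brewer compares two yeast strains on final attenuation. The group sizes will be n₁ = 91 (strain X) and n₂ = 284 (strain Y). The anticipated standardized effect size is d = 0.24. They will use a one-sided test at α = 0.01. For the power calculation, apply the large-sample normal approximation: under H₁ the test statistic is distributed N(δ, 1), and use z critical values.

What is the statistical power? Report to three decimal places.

Power ≈ 0.369

Noncentrality parameter: δ = d / √(1/n₁ + 1/n₂) = 0.24 / √(1/91 + 1/284) = 1.9924
One-sided α = 0.01 → critical value z_{0.01} = 2.326.
Power = Φ(δ − 2.326) = Φ(-0.334) = 0.3692.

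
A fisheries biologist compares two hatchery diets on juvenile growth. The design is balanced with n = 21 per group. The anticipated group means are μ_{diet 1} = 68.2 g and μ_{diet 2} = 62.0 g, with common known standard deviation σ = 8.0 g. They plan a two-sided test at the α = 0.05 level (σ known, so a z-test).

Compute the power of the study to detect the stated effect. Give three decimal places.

Power ≈ 0.709

Standardized effect: d = |μ_{diet 1} − μ_{diet 2}| / σ = |68.2 − 62.0| / 8.0 = 0.7750
Noncentrality parameter: δ = d·√(n/2) = 0.7750 × √(21/2) = 2.5113
Critical value for a two-sided test at α = 0.05: z_{α/2} = 1.960.
Power = Φ(δ − 1.960) + Φ(−δ − 1.960) = Φ(0.551) + Φ(-4.471) = 0.7093 + 0.0000 = 0.7093.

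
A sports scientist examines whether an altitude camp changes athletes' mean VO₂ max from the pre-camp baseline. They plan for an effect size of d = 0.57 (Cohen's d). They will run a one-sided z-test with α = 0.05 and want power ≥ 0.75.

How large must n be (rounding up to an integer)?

Set Φ(δ − 1.645) = 0.75; then δ − 1.645 = Φ⁻¹(0.75) = 0.674, giving δ = 2.319.
δ = d·√n ⇒ n = (δ/d)² = (2.319 / 0.57)² = 16.56.
Rounding up, n = 17.

n = 17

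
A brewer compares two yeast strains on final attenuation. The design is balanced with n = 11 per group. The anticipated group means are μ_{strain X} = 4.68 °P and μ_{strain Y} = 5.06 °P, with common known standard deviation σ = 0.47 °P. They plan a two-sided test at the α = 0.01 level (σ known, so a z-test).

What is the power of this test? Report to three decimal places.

Power ≈ 0.248

Standardized effect: d = |μ_{strain X} − μ_{strain Y}| / σ = |4.68 − 5.06| / 0.47 = 0.8085
Noncentrality parameter: δ = d·√(n/2) = 0.8085 × √(11/2) = 1.8961
Critical value for a two-sided test at α = 0.01: z_{α/2} = 2.576.
Power = Φ(δ − 2.576) + Φ(−δ − 2.576) = Φ(-0.680) + Φ(-4.472) = 0.2483 + 0.0000 = 0.2483.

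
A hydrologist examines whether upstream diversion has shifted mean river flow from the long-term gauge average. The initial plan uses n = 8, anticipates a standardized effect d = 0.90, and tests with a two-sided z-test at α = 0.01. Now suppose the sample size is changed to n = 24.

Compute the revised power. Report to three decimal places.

With n = 24: δ = d·√n = 0.90 × √24 = 4.4091. Critical value z_{0.005} = 2.576.
Revised power = Φ(δ − 2.576) + Φ(−δ − 2.576) = Φ(1.833) + Φ(-6.985) = 0.9666 + 0.0000 = 0.9666.

Power ≈ 0.967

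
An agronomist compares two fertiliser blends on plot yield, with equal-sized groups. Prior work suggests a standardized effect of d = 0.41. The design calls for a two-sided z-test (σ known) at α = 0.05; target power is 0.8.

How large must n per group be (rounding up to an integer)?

Set Φ(δ − 1.960) = 0.8; then δ − 1.960 = Φ⁻¹(0.8) = 0.842, giving δ = 2.802.
(For δ > 0 the lower-tail rejection region contributes negligibly to power, so the one-term inversion is standard.)
δ = d·√(n/2) ⇒ n = 2(δ/d)² = 2 × (2.802 / 0.41)² = 93.38.
Round up to the next whole unit.

n = 94 per group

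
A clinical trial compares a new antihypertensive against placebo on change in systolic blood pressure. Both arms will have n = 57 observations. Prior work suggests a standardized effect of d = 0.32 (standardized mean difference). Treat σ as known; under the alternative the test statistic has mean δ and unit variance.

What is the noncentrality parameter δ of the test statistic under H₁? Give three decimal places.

δ = d·√(n/2) = 0.32 × √(57/2) = 1.7083

δ ≈ 1.708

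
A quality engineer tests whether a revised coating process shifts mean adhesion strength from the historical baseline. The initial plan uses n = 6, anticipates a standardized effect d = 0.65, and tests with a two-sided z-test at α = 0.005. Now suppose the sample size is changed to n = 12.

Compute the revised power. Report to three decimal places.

Power ≈ 0.289

With n = 12: δ = d·√n = 0.65 × √12 = 2.2517. Critical value z_{0.0025} = 2.807.
Revised power = Φ(δ − 2.807) + Φ(−δ − 2.807) = Φ(-0.555) + Φ(-5.059) = 0.2893 + 0.0000 = 0.2893.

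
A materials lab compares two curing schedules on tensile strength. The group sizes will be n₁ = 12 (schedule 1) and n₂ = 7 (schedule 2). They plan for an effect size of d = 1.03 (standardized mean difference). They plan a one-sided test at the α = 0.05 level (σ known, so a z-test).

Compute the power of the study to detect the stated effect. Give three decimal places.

Power ≈ 0.699

Noncentrality parameter: δ = d / √(1/n₁ + 1/n₂) = 1.03 / √(1/12 + 1/7) = 2.1657
Critical value for a one-sided test at α = 0.05: z_α = 1.645.
Power = P(Z > 1.645 − δ) = Φ(0.521) = 0.6988.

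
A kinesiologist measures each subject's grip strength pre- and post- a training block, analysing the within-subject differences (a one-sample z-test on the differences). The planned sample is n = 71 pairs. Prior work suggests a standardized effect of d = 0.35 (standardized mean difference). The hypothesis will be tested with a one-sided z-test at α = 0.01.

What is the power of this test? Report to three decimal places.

Power ≈ 0.733

Noncentrality parameter: δ = d·√n = 0.35 × √71 = 2.9492
One-sided α = 0.01 → critical value z_{0.01} = 2.326.
Power = Φ(δ − 2.326) = Φ(0.623) = 0.7333.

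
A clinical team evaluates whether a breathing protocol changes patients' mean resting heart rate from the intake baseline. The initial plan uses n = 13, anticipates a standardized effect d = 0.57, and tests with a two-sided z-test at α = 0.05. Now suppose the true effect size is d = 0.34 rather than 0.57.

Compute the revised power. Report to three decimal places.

With d = 0.34: δ = d·√n = 0.34 × √13 = 1.2259. Critical value z_{0.025} = 1.960.
Revised power = Φ(δ − 1.960) + Φ(−δ − 1.960) = Φ(-0.734) + Φ(-3.186) = 0.2315 + 0.0007 = 0.2322.

Power ≈ 0.232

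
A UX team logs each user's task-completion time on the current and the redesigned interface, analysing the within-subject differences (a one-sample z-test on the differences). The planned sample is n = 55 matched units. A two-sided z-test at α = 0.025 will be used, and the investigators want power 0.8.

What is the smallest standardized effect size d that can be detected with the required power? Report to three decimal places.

Required noncentrality: δ = z_{0.0125} + z_{0.20} = 2.241 + 0.842 = 3.083.
(Lower-tail contribution to power is negligible for δ > 0.)
δ = d·√n ⇒ d = δ/√n = 3.083/√55 = 0.4157.

d ≈ 0.416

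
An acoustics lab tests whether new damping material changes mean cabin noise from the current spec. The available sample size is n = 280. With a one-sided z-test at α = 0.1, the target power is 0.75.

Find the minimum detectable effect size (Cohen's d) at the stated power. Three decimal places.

Need Φ(δ − 1.282) = 0.75, so δ = 1.282 + 0.674 = 1.956.
δ = d·√n ⇒ d = δ/√n = 1.956/√280 = 0.1169.

d ≈ 0.117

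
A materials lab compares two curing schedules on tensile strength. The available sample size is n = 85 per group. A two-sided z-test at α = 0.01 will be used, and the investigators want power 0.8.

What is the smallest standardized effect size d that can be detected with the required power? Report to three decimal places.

d ≈ 0.524

Required noncentrality: δ = z_{0.005} + z_{0.20} = 2.576 + 0.842 = 3.417.
(Lower-tail contribution to power is negligible for δ > 0.)
δ = d·√(n/2) ⇒ d = δ/√(n/2) = 3.417/√(85/2) = 0.5242.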